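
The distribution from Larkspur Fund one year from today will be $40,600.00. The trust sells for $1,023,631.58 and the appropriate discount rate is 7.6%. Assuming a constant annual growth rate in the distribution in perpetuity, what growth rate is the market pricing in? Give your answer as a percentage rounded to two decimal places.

3.63%

P = D₁/(r−g) ⇒ g = r − D₁/P = 0.076 − $40,600.00/$1,023,631.58 = 0.036337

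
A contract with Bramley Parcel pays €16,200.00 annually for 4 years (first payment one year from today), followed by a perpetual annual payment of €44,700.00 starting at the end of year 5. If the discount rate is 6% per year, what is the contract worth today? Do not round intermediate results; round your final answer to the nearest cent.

PV of 4-year annuity: €16,200.00 × [1 − (1+0.06)^−4] / 0.06 = 56134.71093
Perpetuity value at year 4: €44,700.00 / 0.06 = 745000.00000
PV of perpetuity: 745000.00000 / (1+0.06)^4 = 590109.77911
Total PV = 56134.71093 + 590109.77911 = 646244.49004

€646244.49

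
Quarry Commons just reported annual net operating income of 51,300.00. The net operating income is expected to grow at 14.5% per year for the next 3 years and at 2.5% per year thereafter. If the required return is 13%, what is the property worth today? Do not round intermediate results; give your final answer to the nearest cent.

D_1 = 58738.50000
D_2 = 67255.58250
D_3 = 77007.64196
Terminal value at year 3: TV = D_3×(1+g_2)/(r−g_2) = 78932.83301/0.105 = 751741.26678
P_0 = D_1/(1+r)^1 + D_2/(1+r)^2 + D_3/(1+r)^3 + TV/(1+r)^3
    = 51980.97345 + 52670.98637 + 53370.15876 + 520994.40693 = 679016.52551

679016.53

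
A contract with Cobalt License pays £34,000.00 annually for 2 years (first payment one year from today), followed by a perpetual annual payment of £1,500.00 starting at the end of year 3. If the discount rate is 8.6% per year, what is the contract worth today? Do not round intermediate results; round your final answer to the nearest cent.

£74924.67

PV of 2-year annuity: £34,000.00 × [1 − (1+0.086)^−2] / 0.086 = 60135.86616
Perpetuity value at year 2: £1,500.00 / 0.086 = 17441.86047
PV of perpetuity: 17441.86047 / (1+0.086)^2 = 14788.80755
Total PV = 60135.86616 + 14788.80755 = 74924.67370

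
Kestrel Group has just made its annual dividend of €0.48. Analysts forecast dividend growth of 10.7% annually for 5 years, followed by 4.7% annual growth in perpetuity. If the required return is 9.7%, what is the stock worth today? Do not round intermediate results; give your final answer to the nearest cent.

€12.98

D_1 = 0.53136
D_2 = 0.58822
D_3 = 0.65115
D_4 = 0.72083
D_5 = 0.79796
Terminal value at year 5: TV = D_5×(1+g_2)/(r−g_2) = 0.83546/0.05 = 16.70921
P_0 = D_1/(1+r)^1 + D_2/(1+r)^2 + D_3/(1+r)^3 + D_4/(1+r)^4 + D_5/(1+r)^5 + TV/(1+r)^5
    = 0.48438 + 0.48879 + 0.49325 + 0.49774 + 0.50228 + 10.51775 = 12.98419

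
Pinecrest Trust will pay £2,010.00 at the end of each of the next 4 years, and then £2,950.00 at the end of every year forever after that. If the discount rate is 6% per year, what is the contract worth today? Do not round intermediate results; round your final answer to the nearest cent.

£45909.47

PV of 4-year annuity: £2,010.00 × [1 − (1+0.06)^−4] / 0.06 = 6964.86228
Perpetuity value at year 4: £2,950.00 / 0.06 = 49166.66667
PV of perpetuity: 49166.66667 / (1+0.06)^4 = 38944.60511
Total PV = 6964.86228 + 38944.60511 = 45909.46739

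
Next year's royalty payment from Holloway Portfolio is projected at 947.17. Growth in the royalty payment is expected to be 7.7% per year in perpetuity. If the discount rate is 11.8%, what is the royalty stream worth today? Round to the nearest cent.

Growing perpetuity: P = D₁ / (r − g) = 947.1700 / (0.118 − 0.077) = 23,101.71

23101.71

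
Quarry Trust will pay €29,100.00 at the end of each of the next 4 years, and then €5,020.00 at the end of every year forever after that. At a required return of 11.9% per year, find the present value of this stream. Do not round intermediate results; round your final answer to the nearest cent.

PV of 4-year annuity: €29,100.00 × [1 − (1+0.119)^−4] / 0.119 = 88573.34235
Perpetuity value at year 4: €5,020.00 / 0.119 = 42184.87395
PV of perpetuity: 42184.87395 / (1+0.119)^4 = 26905.21146
Total PV = 88573.34235 + 26905.21146 = 115478.55380

€115478.55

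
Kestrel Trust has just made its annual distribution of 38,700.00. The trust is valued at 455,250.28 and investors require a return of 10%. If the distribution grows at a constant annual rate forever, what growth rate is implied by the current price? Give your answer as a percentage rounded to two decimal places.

1.38%

P = D₀(1+g)/(r−g) ⇒ P(r−g) = D₀(1+g) ⇒ g(P+D₀) = P·r − D₀
g = (P·r − D₀)/(P + D₀) = (455,250.28×0.1 − 38,700.00) / (455,250.28 + 38,700.00) = 0.013817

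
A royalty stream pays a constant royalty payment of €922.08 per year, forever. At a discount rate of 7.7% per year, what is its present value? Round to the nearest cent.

Level perpetuity: PV = C / r = €922.08 / 0.077 = €11,975.06

€11975.06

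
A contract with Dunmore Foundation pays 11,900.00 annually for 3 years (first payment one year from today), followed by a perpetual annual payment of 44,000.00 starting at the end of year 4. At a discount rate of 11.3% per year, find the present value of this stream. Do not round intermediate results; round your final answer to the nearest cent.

PV of 3-year annuity: 11,900.00 × [1 − (1+0.113)^−3] / 0.113 = 28929.14167
Perpetuity value at year 3: 44,000.00 / 0.113 = 389380.53097
PV of perpetuity: 389380.53097 / (1+0.113)^3 = 282415.63740
Total PV = 28929.14167 + 282415.63740 = 311344.77907

311344.78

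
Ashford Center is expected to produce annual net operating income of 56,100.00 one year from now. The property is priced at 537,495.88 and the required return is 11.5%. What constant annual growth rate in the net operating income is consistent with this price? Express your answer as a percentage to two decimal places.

1.06%

P = D₁/(r−g) ⇒ g = r − D₁/P = 0.115 − 56,100.00/537,495.88 = 0.010627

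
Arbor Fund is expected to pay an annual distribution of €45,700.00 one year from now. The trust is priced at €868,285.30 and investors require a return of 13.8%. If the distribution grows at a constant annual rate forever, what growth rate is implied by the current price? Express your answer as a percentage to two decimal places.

P = D₁/(r−g) ⇒ g = r − D₁/P = 0.138 − €45,700.00/€868,285.30 = 0.085368

8.54%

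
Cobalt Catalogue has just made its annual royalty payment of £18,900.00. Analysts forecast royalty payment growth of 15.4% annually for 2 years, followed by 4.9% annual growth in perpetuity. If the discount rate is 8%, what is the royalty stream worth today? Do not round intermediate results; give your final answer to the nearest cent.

D_1 = 21810.60000
D_2 = 25169.43240
Terminal value at year 2: TV = D_2×(1+g_2)/(r−g_2) = 26402.73459/0.031 = 851701.11573
P_0 = D_1/(1+r)^1 + D_2/(1+r)^2 + TV/(1+r)^2
    = 20195.00000 + 21578.73148 + 730196.42981 = 771970.16129

£771970.16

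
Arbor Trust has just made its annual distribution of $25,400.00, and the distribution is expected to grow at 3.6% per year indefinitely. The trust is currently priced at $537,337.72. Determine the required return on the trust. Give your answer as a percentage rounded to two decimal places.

8.50%

D₁ = $25,400.00 × 1.036 = $26,314.4000
P = D₁/(r − g) ⇒ r = D₁/P + g = $26,314.4000/$537,337.72 + 0.036 = 0.048972 + 0.036 = 0.084972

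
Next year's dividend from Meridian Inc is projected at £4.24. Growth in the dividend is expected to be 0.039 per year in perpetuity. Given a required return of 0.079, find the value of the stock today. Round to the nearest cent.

Growing perpetuity: P = D₁ / (r − g) = £4.2400 / (0.079 − 0.039) = £106.00

£106.00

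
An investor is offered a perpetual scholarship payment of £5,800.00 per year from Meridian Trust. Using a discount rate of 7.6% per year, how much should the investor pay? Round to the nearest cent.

Level perpetuity: PV = C / r = £5,800.00 / 0.076 = £76,315.79

£76315.79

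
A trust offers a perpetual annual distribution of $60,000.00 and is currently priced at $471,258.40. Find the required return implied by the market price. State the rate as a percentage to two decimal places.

P = C/r ⇒ r = C/P = $60,000.00/$471,258.40 = 0.127319

12.73%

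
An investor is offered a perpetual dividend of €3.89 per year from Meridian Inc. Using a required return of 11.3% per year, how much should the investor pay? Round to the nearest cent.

€34.42

Level perpetuity: PV = C / r = €3.89 / 0.113 = €34.42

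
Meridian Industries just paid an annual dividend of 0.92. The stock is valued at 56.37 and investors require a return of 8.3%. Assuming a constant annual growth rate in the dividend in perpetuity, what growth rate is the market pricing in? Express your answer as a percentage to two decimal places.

6.56%

P = D₀(1+g)/(r−g) ⇒ P(r−g) = D₀(1+g) ⇒ g(P+D₀) = P·r − D₀
g = (P·r − D₀)/(P + D₀) = (56.37×0.083 − 0.92) / (56.37 + 0.92) = 0.065608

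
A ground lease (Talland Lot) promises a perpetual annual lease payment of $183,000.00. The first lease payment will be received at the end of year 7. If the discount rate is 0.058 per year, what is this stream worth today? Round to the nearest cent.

Value at end of year 6: C / r = $183,000.00 / 0.058 = $3,155,172.4138
Discount to today: PV = $3,155,172.4138 / (1 + 0.058)^6 = $3,155,172.4138 / 1.402536 = $2,249,619.61

$2249619.61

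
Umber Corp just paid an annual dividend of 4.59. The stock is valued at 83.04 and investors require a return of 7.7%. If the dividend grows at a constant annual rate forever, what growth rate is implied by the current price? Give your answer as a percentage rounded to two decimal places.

2.06%

P = D₀(1+g)/(r−g) ⇒ P(r−g) = D₀(1+g) ⇒ g(P+D₀) = P·r − D₀
g = (P·r − D₀)/(P + D₀) = (83.04×0.077 − 4.59) / (83.04 + 4.59) = 0.020587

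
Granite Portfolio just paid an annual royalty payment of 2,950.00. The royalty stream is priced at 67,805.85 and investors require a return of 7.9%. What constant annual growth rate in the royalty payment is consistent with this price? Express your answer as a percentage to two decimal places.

P = D₀(1+g)/(r−g) ⇒ P(r−g) = D₀(1+g) ⇒ g(P+D₀) = P·r − D₀
g = (P·r − D₀)/(P + D₀) = (67,805.85×0.079 − 2,950.00) / (67,805.85 + 2,950.00) = 0.034014

3.40%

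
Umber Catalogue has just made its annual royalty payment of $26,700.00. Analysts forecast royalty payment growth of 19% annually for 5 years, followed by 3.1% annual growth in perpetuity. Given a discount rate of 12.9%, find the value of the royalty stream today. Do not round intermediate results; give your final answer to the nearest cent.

$522196.49

D_1 = 31773.00000
D_2 = 37809.87000
D_3 = 44993.74530
D_4 = 53542.55691
D_5 = 63715.64272
Terminal value at year 5: TV = D_5×(1+g_2)/(r−g_2) = 65690.82764/0.098 = 670314.56779
P_0 = D_1/(1+r)^1 + D_2/(1+r)^2 + D_3/(1+r)^3 + D_4/(1+r)^4 + D_5/(1+r)^5 + TV/(1+r)^5
    = 28142.60407 + 29663.15221 + 31265.85574 + 32955.15353 + 34735.72427 + 365433.99715 = 522196.48698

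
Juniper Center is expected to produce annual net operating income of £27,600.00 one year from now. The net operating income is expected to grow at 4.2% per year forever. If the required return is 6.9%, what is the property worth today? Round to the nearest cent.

£1022222.22

Growing perpetuity: P = D₁ / (r − g) = £27,600.0000 / (0.069 − 0.042) = £1,022,222.22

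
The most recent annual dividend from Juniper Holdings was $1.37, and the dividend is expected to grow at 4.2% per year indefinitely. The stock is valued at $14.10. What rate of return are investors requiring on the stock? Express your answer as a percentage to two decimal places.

D₁ = $1.37 × 1.042 = $1.4275
P = D₁/(r − g) ⇒ r = D₁/P + g = $1.4275/$14.10 + 0.042 = 0.101244 + 0.042 = 0.143244

14.32%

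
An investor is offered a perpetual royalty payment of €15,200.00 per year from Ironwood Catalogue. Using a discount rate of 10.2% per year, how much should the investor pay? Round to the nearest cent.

Level perpetuity: PV = C / r = €15,200.00 / 0.102 = €149,019.61

€149019.61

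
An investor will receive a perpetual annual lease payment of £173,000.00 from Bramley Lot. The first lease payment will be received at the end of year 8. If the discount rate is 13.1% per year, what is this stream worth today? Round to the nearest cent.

£557874.58

Value at end of year 7: C / r = £173,000.00 / 0.131 = £1,320,610.6870
Discount to today: PV = £1,320,610.6870 / (1 + 0.131)^7 = £1,320,610.6870 / 2.367218 = £557,874.58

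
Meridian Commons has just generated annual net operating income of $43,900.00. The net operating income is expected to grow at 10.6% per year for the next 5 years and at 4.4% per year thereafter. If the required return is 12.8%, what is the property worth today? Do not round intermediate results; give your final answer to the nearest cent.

$701428.63

D_1 = 48553.40000
D_2 = 53700.06040
D_3 = 59392.26680
D_4 = 65687.84708
D_5 = 72650.75887
Terminal value at year 5: TV = D_5×(1+g_2)/(r−g_2) = 75847.39226/0.084 = 902945.14601
P_0 = D_1/(1+r)^1 + D_2/(1+r)^2 + D_3/(1+r)^3 + D_4/(1+r)^4 + D_5/(1+r)^5 + TV/(1+r)^5
    = 43043.79433 + 42204.28770 + 41381.15443 + 40574.07518 + 39782.73683 + 494442.58631 = 701428.63477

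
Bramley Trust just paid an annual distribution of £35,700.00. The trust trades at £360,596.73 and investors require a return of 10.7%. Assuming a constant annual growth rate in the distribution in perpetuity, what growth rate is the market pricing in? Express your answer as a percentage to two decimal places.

P = D₀(1+g)/(r−g) ⇒ P(r−g) = D₀(1+g) ⇒ g(P+D₀) = P·r − D₀
g = (P·r − D₀)/(P + D₀) = (£360,596.73×0.107 − £35,700.00) / (£360,596.73 + £35,700.00) = 0.007277

0.73%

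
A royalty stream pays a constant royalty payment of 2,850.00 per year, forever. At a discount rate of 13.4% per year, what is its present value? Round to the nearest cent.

Level perpetuity: PV = C / r = 2,850.00 / 0.134 = 21,268.66

21268.66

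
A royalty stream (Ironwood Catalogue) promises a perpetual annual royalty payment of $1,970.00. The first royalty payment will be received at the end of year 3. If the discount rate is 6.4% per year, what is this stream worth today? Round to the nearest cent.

$27189.61

Value at end of year 2: C / r = $1,970.00 / 0.064 = $30,781.2500
Discount to today: PV = $30,781.2500 / (1 + 0.064)^2 = $30,781.2500 / 1.132096 = $27,189.61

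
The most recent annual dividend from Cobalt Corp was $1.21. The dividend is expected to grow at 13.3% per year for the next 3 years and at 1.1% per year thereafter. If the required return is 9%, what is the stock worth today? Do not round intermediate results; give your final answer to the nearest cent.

$21.31

D_1 = 1.37093
D_2 = 1.55326
D_3 = 1.75985
Terminal value at year 3: TV = D_3×(1+g_2)/(r−g_2) = 1.77921/0.079 = 22.52160
P_0 = D_1/(1+r)^1 + D_2/(1+r)^2 + D_3/(1+r)^3 + TV/(1+r)^3
    = 1.25773 + 1.30735 + 1.35893 + 17.39080 = 21.31481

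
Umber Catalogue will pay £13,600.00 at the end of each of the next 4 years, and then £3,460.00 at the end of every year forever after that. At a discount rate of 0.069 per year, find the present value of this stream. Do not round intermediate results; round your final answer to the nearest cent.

£84568.93

PV of 4-year annuity: £13,600.00 × [1 − (1+0.069)^−4] / 0.069 = 46170.25907
Perpetuity value at year 4: £3,460.00 / 0.069 = 50144.92754
PV of perpetuity: 50144.92754 / (1+0.069)^4 = 38398.67045
Total PV = 46170.25907 + 38398.67045 = 84568.92952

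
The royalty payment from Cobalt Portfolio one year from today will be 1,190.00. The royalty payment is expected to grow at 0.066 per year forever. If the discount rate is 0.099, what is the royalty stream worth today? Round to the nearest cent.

Growing perpetuity: P = D₁ / (r − g) = 1,190.0000 / (0.099 − 0.066) = 36,060.61

36060.61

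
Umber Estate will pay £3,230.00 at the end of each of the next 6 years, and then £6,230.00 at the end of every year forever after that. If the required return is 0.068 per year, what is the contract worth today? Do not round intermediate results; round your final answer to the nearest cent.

£77229.31

PV of 6-year annuity: £3,230.00 × [1 − (1+0.068)^−6] / 0.068 = 15491.44318
Perpetuity value at year 6: £6,230.00 / 0.068 = 91617.64706
PV of perpetuity: 91617.64706 / (1+0.068)^6 = 61737.86657
Total PV = 15491.44318 + 61737.86657 = 77229.30974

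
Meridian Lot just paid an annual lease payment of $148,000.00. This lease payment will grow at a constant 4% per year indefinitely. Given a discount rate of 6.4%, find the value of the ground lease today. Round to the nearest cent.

D₁ = D₀ × (1 + g) = $148,000.00 × 1.04 = $153,920.0000
Growing perpetuity: P = D₁ / (r − g) = $153,920.0000 / (0.064 − 0.04) = $6,413,333.33

$6413333.33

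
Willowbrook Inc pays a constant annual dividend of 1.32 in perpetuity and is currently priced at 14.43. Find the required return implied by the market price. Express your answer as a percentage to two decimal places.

P = C/r ⇒ r = C/P = 1.32/14.43 = 0.091476

9.15%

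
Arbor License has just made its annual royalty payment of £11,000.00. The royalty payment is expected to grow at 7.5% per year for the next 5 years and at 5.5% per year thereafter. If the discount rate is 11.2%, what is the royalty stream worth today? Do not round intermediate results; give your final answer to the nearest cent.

D_1 = 11825.00000
D_2 = 12711.87500
D_3 = 13665.26562
D_4 = 14690.16055
D_5 = 15791.92259
Terminal value at year 5: TV = D_5×(1+g_2)/(r−g_2) = 16660.47833/0.057 = 292289.09351
P_0 = D_1/(1+r)^1 + D_2/(1+r)^2 + D_3/(1+r)^3 + D_4/(1+r)^4 + D_5/(1+r)^5 + TV/(1+r)^5
    = 10633.99281 + 10280.16391 + 9938.10809 + 9607.43363 + 9287.76183 + 171905.06549 = 221652.52577

£221652.53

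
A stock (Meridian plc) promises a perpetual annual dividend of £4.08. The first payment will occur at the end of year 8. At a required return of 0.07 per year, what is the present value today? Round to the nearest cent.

£36.30

Value at end of year 7: C / r = £4.08 / 0.07 = £58.2857
Discount to today: PV = £58.2857 / (1 + 0.07)^7 = £58.2857 / 1.605781 = £36.30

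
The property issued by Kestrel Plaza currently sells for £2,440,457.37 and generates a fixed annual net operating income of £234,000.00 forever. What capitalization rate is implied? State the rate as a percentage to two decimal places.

9.59%

P = C/r ⇒ r = C/P = £234,000.00/£2,440,457.37 = 0.095884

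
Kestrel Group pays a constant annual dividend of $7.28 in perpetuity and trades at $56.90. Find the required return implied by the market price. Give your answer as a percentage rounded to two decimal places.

P = C/r ⇒ r = C/P = $7.28/$56.90 = 0.127944

12.79%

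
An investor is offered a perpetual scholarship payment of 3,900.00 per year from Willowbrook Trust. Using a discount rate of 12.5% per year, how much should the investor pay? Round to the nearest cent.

Level perpetuity: PV = C / r = 3,900.00 / 0.125 = 31,200.00

31200.00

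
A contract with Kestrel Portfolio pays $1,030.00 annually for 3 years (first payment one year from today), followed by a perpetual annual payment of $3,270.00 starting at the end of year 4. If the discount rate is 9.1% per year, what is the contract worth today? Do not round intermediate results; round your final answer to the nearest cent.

$30274.06

PV of 3-year annuity: $1,030.00 × [1 − (1+0.091)^−3] / 0.091 = 2602.59384
Perpetuity value at year 3: $3,270.00 / 0.091 = 35934.06593
PV of perpetuity: 35934.06593 / (1+0.091)^3 = 27671.46221
Total PV = 2602.59384 + 27671.46221 = 30274.05604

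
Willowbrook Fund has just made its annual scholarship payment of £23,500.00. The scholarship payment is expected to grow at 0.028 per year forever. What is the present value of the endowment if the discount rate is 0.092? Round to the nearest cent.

D₁ = D₀ × (1 + g) = £23,500.00 × 1.028 = £24,158.0000
Growing perpetuity: P = D₁ / (r − g) = £24,158.0000 / (0.092 − 0.028) = £377,468.75

£377468.75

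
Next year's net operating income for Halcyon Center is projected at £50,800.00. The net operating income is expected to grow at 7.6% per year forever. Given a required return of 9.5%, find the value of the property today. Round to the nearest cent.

£2673684.21

Growing perpetuity: P = D₁ / (r − g) = £50,800.0000 / (0.095 − 0.076) = £2,673,684.21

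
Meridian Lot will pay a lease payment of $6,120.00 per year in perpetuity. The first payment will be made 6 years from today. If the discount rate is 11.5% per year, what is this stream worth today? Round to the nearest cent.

Value at end of year 5: C / r = $6,120.00 / 0.115 = $53,217.3913
Discount to today: PV = $53,217.3913 / (1 + 0.115)^5 = $53,217.3913 / 1.723353 = $30,880.14

$30880.14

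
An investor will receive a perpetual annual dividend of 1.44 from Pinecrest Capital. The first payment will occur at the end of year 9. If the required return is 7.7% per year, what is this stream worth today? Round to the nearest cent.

10.33

Value at end of year 8: C / r = 1.44 / 0.077 = 18.7013
Discount to today: PV = 18.7013 / (1 + 0.077)^8 = 18.7013 / 1.810196 = 10.33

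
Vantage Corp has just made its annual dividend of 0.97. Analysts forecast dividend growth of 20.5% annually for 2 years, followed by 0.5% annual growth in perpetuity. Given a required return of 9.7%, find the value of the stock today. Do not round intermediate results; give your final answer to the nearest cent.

D_1 = 1.16885
D_2 = 1.40846
Terminal value at year 2: TV = D_2×(1+g_2)/(r−g_2) = 1.41551/0.092 = 15.38594
P_0 = D_1/(1+r)^1 + D_2/(1+r)^2 + TV/(1+r)^2
    = 1.06550 + 1.17040 + 12.78530 = 15.02119

15.02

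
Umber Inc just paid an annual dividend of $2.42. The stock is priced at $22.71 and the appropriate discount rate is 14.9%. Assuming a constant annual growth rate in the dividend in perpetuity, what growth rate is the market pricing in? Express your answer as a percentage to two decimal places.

3.84%

P = D₀(1+g)/(r−g) ⇒ P(r−g) = D₀(1+g) ⇒ g(P+D₀) = P·r − D₀
g = (P·r − D₀)/(P + D₀) = ($22.71×0.149 − $2.42) / ($22.71 + $2.42) = 0.038352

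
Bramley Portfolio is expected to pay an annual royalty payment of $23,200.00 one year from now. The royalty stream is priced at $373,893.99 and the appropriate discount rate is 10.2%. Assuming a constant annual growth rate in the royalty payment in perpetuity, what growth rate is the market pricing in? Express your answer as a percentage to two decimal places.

P = D₁/(r−g) ⇒ g = r − D₁/P = 0.102 − $23,200.00/$373,893.99 = 0.039950

4.00%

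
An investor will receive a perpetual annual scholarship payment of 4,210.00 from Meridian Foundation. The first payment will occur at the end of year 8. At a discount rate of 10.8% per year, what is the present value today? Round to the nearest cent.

19014.29

Value at end of year 7: C / r = 4,210.00 / 0.108 = 38,981.4815
Discount to today: PV = 38,981.4815 / (1 + 0.108)^7 = 38,981.4815 / 2.050115 = 19,014.29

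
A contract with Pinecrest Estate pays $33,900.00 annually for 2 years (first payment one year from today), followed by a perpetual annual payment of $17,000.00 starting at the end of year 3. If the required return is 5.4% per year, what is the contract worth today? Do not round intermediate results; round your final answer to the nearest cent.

$346061.64

PV of 2-year annuity: $33,900.00 × [1 − (1+0.054)^−2] / 0.054 = 62678.54635
Perpetuity value at year 2: $17,000.00 / 0.054 = 314814.81481
PV of perpetuity: 314814.81481 / (1+0.054)^2 = 283383.09540
Total PV = 62678.54635 + 283383.09540 = 346061.64176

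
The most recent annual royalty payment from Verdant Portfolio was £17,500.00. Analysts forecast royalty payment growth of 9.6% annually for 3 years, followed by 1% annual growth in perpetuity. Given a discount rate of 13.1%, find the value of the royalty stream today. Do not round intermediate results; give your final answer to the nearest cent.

D_1 = 19180.00000
D_2 = 21021.28000
D_3 = 23039.32288
Terminal value at year 3: TV = D_3×(1+g_2)/(r−g_2) = 23269.71611/0.121 = 192311.70338
P_0 = D_1/(1+r)^1 + D_2/(1+r)^2 + D_3/(1+r)^3 + TV/(1+r)^3
    = 16958.44385 + 16433.64674 + 15925.09003 + 132928.43748 = 182245.61811

£182245.62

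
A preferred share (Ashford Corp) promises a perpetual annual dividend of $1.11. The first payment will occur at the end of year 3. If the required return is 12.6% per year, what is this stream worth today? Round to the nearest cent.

Value at end of year 2: C / r = $1.11 / 0.126 = $8.8095
Discount to today: PV = $8.8095 / (1 + 0.126)^2 = $8.8095 / 1.267876 = $6.95

$6.95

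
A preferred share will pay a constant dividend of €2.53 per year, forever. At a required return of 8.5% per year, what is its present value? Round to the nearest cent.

€29.76

Level perpetuity: PV = C / r = €2.53 / 0.085 = €29.76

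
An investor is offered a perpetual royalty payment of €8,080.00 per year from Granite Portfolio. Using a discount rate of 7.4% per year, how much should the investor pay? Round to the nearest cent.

Level perpetuity: PV = C / r = €8,080.00 / 0.074 = €109,189.19

€109189.19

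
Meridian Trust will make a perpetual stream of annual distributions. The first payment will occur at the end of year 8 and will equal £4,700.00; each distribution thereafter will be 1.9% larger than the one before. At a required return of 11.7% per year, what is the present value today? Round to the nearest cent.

£22105.46

Value at end of year 7: C₁ / (r − g) = £4,700.00 / (0.117 − 0.019) = £47,959.1837
Discount to today: PV = £47,959.1837 / (1 + 0.117)^7 = £47,959.1837 / 2.169563 = £22,105.46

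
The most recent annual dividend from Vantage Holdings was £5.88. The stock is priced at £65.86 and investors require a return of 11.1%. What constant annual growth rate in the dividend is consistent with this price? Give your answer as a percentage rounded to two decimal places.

P = D₀(1+g)/(r−g) ⇒ P(r−g) = D₀(1+g) ⇒ g(P+D₀) = P·r − D₀
g = (P·r − D₀)/(P + D₀) = (£65.86×0.111 − £5.88) / (£65.86 + £5.88) = 0.019940

1.99%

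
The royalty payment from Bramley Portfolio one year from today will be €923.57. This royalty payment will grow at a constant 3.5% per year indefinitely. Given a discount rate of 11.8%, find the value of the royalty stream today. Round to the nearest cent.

Growing perpetuity: P = D₁ / (r − g) = €923.5700 / (0.118 − 0.035) = €11,127.35

€11127.35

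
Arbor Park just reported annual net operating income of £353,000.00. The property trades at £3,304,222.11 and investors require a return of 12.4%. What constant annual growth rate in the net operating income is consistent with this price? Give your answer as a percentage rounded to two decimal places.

P = D₀(1+g)/(r−g) ⇒ P(r−g) = D₀(1+g) ⇒ g(P+D₀) = P·r − D₀
g = (P·r − D₀)/(P + D₀) = (£3,304,222.11×0.124 − £353,000.00) / (£3,304,222.11 + £353,000.00) = 0.015510

1.55%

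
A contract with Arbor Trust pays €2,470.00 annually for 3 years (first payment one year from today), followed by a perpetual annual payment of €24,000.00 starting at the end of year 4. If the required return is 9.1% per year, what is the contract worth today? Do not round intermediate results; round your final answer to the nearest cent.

€209334.47

PV of 3-year annuity: €2,470.00 × [1 − (1+0.091)^−3] / 0.091 = 6241.17162
Perpetuity value at year 3: €24,000.00 / 0.091 = 263736.26374
PV of perpetuity: 263736.26374 / (1+0.091)^3 = 203093.30059
Total PV = 6241.17162 + 203093.30059 = 209334.47221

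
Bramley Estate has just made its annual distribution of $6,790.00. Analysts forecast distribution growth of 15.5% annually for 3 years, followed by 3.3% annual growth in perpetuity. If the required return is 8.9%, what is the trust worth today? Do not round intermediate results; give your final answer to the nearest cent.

D_1 = 7842.45000
D_2 = 9058.02975
D_3 = 10462.02436
Terminal value at year 3: TV = D_3×(1+g_2)/(r−g_2) = 10807.27117/0.056 = 192986.98509
P_0 = D_1/(1+r)^1 + D_2/(1+r)^2 + D_3/(1+r)^3 + TV/(1+r)^3
    = 7201.51515 + 7637.97062 + 8100.87793 + 149432.26601 = 172372.62971

$172372.63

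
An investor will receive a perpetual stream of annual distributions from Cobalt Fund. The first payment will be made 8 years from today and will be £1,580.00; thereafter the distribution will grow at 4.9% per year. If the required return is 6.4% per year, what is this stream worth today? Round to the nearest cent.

£68229.85

Value at end of year 7: C₁ / (r − g) = £1,580.00 / (0.064 − 0.049) = £105,333.3333
Discount to today: PV = £105,333.3333 / (1 + 0.064)^7 = £105,333.3333 / 1.543801 = £68,229.85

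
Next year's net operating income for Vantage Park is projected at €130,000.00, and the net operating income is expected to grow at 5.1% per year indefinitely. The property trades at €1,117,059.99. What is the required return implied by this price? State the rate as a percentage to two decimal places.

P = D₁/(r − g) ⇒ r = D₁/P + g = €130,000.0000/€1,117,059.99 + 0.051 = 0.116377 + 0.051 = 0.167377

16.74%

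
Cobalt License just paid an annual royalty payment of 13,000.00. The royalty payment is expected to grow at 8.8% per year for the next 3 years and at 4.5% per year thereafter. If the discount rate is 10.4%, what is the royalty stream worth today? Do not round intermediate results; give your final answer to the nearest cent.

D_1 = 14144.00000
D_2 = 15388.67200
D_3 = 16742.87514
Terminal value at year 3: TV = D_3×(1+g_2)/(r−g_2) = 17496.30452/0.059 = 296547.53419
P_0 = D_1/(1+r)^1 + D_2/(1+r)^2 + D_3/(1+r)^3 + TV/(1+r)^3
    = 12811.59420 + 12625.91892 + 12442.93459 + 220387.57032 = 258268.01804

258268.02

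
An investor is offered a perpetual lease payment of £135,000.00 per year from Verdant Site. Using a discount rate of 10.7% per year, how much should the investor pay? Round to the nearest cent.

Level perpetuity: PV = C / r = £135,000.00 / 0.107 = £1,261,682.24

£1261682.24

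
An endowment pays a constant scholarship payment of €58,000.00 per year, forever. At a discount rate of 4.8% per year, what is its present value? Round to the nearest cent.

Level perpetuity: PV = C / r = €58,000.00 / 0.048 = €1,208,333.33

€1208333.33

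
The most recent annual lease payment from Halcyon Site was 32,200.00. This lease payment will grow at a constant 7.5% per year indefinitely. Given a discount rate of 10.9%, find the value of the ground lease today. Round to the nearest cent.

D₁ = D₀ × (1 + g) = 32,200.00 × 1.075 = 34,615.0000
Growing perpetuity: P = D₁ / (r − g) = 34,615.0000 / (0.109 − 0.075) = 1,018,088.24

1018088.24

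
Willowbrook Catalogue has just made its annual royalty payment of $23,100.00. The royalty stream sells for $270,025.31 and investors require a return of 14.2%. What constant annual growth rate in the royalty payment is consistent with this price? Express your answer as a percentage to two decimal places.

5.20%

P = D₀(1+g)/(r−g) ⇒ P(r−g) = D₀(1+g) ⇒ g(P+D₀) = P·r − D₀
g = (P·r − D₀)/(P + D₀) = ($270,025.31×0.142 − $23,100.00) / ($270,025.31 + $23,100.00) = 0.052004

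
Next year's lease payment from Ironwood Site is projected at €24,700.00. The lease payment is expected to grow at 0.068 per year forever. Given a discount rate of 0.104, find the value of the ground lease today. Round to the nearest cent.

€686111.11

Growing perpetuity: P = D₁ / (r − g) = €24,700.0000 / (0.104 − 0.068) = €686,111.11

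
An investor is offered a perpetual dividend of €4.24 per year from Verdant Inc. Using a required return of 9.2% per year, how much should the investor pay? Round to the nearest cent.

Level perpetuity: PV = C / r = €4.24 / 0.092 = €46.09

€46.09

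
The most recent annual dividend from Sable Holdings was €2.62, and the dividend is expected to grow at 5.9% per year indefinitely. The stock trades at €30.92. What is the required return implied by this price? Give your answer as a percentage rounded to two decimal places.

14.87%

D₁ = €2.62 × 1.059 = €2.7746
P = D₁/(r − g) ⇒ r = D₁/P + g = €2.7746/€30.92 + 0.059 = 0.089734 + 0.059 = 0.148734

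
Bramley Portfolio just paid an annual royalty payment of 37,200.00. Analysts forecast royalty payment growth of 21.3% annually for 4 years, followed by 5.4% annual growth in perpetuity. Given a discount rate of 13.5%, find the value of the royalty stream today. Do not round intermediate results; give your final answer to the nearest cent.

D_1 = 45123.60000
D_2 = 54734.92680
D_3 = 66393.46621
D_4 = 80535.27451
Terminal value at year 4: TV = D_4×(1+g_2)/(r−g_2) = 84884.17933/0.081 = 1047952.83129
P_0 = D_1/(1+r)^1 + D_2/(1+r)^2 + D_3/(1+r)^3 + D_4/(1+r)^4 + TV/(1+r)^4
    = 39756.47577 + 42488.63886 + 45408.56294 + 48529.15141 + 631478.09366 = 807660.92265

807660.92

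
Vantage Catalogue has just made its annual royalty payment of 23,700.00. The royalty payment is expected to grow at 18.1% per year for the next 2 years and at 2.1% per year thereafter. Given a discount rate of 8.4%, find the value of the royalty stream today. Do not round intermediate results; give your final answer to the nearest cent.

509857.48

D_1 = 27989.70000
D_2 = 33055.83570
Terminal value at year 2: TV = D_2×(1+g_2)/(r−g_2) = 33750.00825/0.063 = 535714.41666
P_0 = D_1/(1+r)^1 + D_2/(1+r)^2 + TV/(1+r)^2
    = 25820.75646 + 28131.28540 + 455905.43486 = 509857.47672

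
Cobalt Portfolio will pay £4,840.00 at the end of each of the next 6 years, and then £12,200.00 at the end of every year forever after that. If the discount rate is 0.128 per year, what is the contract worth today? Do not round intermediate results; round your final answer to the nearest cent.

PV of 6-year annuity: £4,840.00 × [1 − (1+0.128)^−6] / 0.128 = 19456.38397
Perpetuity value at year 6: £12,200.00 / 0.128 = 95312.50000
PV of perpetuity: 95312.50000 / (1+0.128)^6 = 46269.54866
Total PV = 19456.38397 + 46269.54866 = 65725.93263

£65725.93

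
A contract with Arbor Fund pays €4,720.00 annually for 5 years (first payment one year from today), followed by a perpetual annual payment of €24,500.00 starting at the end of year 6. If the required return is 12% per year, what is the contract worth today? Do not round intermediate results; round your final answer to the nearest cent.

€132864.19

PV of 5-year annuity: €4,720.00 × [1 − (1+0.12)^−5] / 0.12 = 17014.54368
Perpetuity value at year 5: €24,500.00 / 0.12 = 204166.66667
PV of perpetuity: 204166.66667 / (1+0.12)^5 = 115849.64971
Total PV = 17014.54368 + 115849.64971 = 132864.19338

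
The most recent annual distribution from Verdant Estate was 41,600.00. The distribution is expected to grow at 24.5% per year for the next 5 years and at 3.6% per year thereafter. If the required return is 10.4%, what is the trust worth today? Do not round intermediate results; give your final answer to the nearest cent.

1458602.15

D_1 = 51792.00000
D_2 = 64481.04000
D_3 = 80278.89480
D_4 = 99947.22403
D_5 = 124434.29391
Terminal value at year 5: TV = D_5×(1+g_2)/(r−g_2) = 128913.92849/0.068 = 1895793.06608
P_0 = D_1/(1+r)^1 + D_2/(1+r)^2 + D_3/(1+r)^3 + D_4/(1+r)^4 + D_5/(1+r)^5 + TV/(1+r)^5
    = 46913.04348 + 52904.65501 + 59661.49954 + 67281.31062 + 75874.30409 + 1155967.33882 = 1458602.15155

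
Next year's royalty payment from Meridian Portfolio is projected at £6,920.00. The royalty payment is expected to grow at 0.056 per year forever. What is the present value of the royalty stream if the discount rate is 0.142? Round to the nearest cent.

£80465.12

Growing perpetuity: P = D₁ / (r − g) = £6,920.0000 / (0.142 − 0.056) = £80,465.12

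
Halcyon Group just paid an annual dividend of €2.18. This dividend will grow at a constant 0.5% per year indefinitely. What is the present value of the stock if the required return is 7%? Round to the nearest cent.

D₁ = D₀ × (1 + g) = €2.18 × 1.005 = €2.1909
Growing perpetuity: P = D₁ / (r − g) = €2.1909 / (0.07 − 0.005) = €33.71

€33.71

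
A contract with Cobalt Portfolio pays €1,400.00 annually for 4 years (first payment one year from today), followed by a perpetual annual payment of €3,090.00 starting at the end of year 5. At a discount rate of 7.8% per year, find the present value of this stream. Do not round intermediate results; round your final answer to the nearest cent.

€33992.88

PV of 4-year annuity: €1,400.00 × [1 − (1+0.078)^−4] / 0.078 = 4657.69556
Perpetuity value at year 4: €3,090.00 / 0.078 = 39615.38462
PV of perpetuity: 39615.38462 / (1+0.078)^4 = 29335.18513
Total PV = 4657.69556 + 29335.18513 = 33992.88069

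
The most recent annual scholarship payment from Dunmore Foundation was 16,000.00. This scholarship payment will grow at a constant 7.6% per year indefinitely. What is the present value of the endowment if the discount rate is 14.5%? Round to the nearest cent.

249507.25

D₁ = D₀ × (1 + g) = 16,000.00 × 1.076 = 17,216.0000
Growing perpetuity: P = D₁ / (r − g) = 17,216.0000 / (0.145 − 0.076) = 249,507.25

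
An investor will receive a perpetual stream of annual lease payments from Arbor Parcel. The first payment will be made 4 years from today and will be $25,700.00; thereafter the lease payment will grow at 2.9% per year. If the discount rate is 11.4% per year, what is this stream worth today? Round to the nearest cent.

$218704.96

Value at end of year 3: C₁ / (r − g) = $25,700.00 / (0.114 − 0.029) = $302,352.9412
Discount to today: PV = $302,352.9412 / (1 + 0.114)^3 = $302,352.9412 / 1.382470 = $218,704.96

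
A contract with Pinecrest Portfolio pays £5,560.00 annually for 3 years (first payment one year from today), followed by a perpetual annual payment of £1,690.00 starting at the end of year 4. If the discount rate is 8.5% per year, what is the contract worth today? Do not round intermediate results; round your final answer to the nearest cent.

PV of 3-year annuity: £5,560.00 × [1 − (1+0.085)^−3] / 0.085 = 14200.36439
Perpetuity value at year 3: £1,690.00 / 0.085 = 19882.35294
PV of perpetuity: 19882.35294 / (1+0.085)^3 = 15566.05513
Total PV = 14200.36439 + 15566.05513 = 29766.41952

£29766.42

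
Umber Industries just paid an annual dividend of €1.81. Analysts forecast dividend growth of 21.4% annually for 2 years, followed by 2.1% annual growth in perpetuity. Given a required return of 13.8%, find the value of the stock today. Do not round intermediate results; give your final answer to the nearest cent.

D_1 = 2.19734
D_2 = 2.66757
Terminal value at year 2: TV = D_2×(1+g_2)/(r−g_2) = 2.72359/0.117 = 23.27854
P_0 = D_1/(1+r)^1 + D_2/(1+r)^2 + TV/(1+r)^2
    = 1.93088 + 2.05983 + 17.97510 = 21.96581

€21.97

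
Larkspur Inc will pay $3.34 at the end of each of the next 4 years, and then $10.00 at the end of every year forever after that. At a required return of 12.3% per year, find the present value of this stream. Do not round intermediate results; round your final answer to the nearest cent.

$61.20

PV of 4-year annuity: $3.34 × [1 − (1+0.123)^−4] / 0.123 = 10.08098
Perpetuity value at year 4: $10.00 / 0.123 = 81.30081
PV of perpetuity: 81.30081 / (1+0.123)^4 = 51.11824
Total PV = 10.08098 + 51.11824 = 61.19922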